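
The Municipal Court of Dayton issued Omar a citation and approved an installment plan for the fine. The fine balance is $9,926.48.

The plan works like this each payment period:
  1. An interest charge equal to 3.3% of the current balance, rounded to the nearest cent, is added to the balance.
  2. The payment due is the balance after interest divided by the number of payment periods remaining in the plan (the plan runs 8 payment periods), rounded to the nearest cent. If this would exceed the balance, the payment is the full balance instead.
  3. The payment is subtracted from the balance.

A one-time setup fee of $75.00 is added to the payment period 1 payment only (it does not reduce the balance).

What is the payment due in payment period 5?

Payment period 1: opening $9,926.48; interest $327.57 → $10,254.05; payment $1,281.76 (+ $75.00 fee); balance $8,972.29
Payment period 2: opening $8,972.29; interest $296.09 → $9,268.38; payment $1,324.05; balance $7,944.33
Payment period 3: opening $7,944.33; interest $262.16 → $8,206.49; payment $1,367.75; balance $6,838.74
Payment period 4: opening $6,838.74; interest $225.68 → $7,064.42; payment $1,412.88; balance $5,651.54
Payment period 5: opening $5,651.54; interest $186.50 → $5,838.04; payment $1,459.51; balance $4,378.53

$1,459.51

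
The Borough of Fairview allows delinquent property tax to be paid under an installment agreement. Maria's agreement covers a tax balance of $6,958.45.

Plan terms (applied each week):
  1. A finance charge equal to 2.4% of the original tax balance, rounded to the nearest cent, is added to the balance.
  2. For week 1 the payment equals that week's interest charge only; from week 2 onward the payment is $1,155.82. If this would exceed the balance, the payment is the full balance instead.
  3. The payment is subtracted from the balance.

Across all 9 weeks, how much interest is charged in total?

Week 1: $6,958.45 +$167.00 interest = $7,125.45; pay $167.00 → $6,958.45
Week 2: $6,958.45 +$167.00 interest = $7,125.45; pay $1,155.82 → $5,969.63
Week 3: $5,969.63 +$167.00 interest = $6,136.63; pay $1,155.82 → $4,980.81
Week 4: $4,980.81 +$167.00 interest = $5,147.81; pay $1,155.82 → $3,991.99
Week 5: $3,991.99 +$167.00 interest = $4,158.99; pay $1,155.82 → $3,003.17
Week 6: $3,003.17 +$167.00 interest = $3,170.17; pay $1,155.82 → $2,014.35
Week 7: $2,014.35 +$167.00 interest = $2,181.35; pay $1,155.82 → $1,025.53
Week 8: $1,025.53 +$167.00 interest = $1,192.53; pay $1,155.82 → $36.71
Week 9: $36.71 +$167.00 interest = $203.71; pay $203.71 → $0.00
Total interest: $167.00 + $167.00 + $167.00 + $167.00 + $167.00 + $167.00 + $167.00 + $167.00 + $167.00 = $1,503.00

$1,503.00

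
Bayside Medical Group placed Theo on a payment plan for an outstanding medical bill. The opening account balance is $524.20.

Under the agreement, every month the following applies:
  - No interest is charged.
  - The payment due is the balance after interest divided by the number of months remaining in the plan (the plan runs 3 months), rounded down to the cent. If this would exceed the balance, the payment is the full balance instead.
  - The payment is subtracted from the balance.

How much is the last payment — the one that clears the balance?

$174.74

Month 1: opening $524.20; payment $174.73; balance $349.47
Month 2: opening $349.47; payment $174.73; balance $174.74
Month 3: opening $174.74; payment $174.74; balance $0.00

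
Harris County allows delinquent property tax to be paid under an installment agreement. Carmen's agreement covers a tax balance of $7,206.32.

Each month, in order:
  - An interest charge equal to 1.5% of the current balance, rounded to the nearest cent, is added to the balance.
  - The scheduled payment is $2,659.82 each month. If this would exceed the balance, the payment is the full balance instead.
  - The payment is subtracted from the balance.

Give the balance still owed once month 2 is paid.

$2,064.59

Month 1: opening $7,206.32; interest $108.09 → $7,314.41; payment $2,659.82; balance $4,654.59
Month 2: opening $4,654.59; interest $69.82 → $4,724.41; payment $2,659.82; balance $2,064.59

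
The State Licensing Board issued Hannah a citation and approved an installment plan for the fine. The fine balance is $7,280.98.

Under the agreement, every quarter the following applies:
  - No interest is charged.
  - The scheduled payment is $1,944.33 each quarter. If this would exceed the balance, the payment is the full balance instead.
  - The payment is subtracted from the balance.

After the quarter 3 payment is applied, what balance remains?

Quarter 1: opening $7,280.98; payment $1,944.33; balance $5,336.65
Quarter 2: opening $5,336.65; payment $1,944.33; balance $3,392.32
Quarter 3: opening $3,392.32; payment $1,944.33; balance $1,447.99

$1,447.99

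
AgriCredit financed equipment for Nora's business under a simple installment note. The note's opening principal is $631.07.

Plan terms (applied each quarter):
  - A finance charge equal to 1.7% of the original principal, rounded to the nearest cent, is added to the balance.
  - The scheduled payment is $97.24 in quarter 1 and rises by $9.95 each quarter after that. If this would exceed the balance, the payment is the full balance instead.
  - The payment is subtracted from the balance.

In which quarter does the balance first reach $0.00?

6

Quarter 1: $631.07 +$10.73 interest = $641.80; pay $97.24 → $544.56
Quarter 2: $544.56 +$10.73 interest = $555.29; pay $107.19 → $448.10
Quarter 3: $448.10 +$10.73 interest = $458.83; pay $117.14 → $341.69
Quarter 4: $341.69 +$10.73 interest = $352.42; pay $127.09 → $225.33
Quarter 5: $225.33 +$10.73 interest = $236.06; pay $137.04 → $99.02
Quarter 6: $99.02 +$10.73 interest = $109.75; pay $109.75 → $0.00
Balance reaches $0.00 in quarter 6.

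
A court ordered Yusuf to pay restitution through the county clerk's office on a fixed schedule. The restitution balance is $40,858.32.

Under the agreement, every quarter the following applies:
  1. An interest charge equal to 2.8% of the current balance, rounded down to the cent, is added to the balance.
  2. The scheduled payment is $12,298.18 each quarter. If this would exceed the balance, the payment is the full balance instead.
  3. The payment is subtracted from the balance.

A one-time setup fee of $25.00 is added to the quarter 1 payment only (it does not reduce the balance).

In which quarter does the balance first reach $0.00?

Quarter 1: opening $40,858.32; interest $1,144.03 → $42,002.35; payment $12,298.18 (+ $25.00 fee); balance $29,704.17
Quarter 2: opening $29,704.17; interest $831.71 → $30,535.88; payment $12,298.18; balance $18,237.70
Quarter 3: opening $18,237.70; interest $510.65 → $18,748.35; payment $12,298.18; balance $6,450.17
Quarter 4: opening $6,450.17; interest $180.60 → $6,630.77; payment $6,630.77; balance $0.00
Balance reaches $0.00 in quarter 4.

4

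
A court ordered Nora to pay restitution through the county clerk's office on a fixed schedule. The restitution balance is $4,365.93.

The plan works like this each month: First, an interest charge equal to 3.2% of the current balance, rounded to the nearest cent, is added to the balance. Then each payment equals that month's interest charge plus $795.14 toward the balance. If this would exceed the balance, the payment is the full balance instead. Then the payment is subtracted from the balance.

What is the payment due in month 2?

Month 1: $4,365.93 +$139.71 interest = $4,505.64; pay $934.85 → $3,570.79
Month 2: $3,570.79 +$114.27 interest = $3,685.06; pay $909.41 → $2,775.65

$909.41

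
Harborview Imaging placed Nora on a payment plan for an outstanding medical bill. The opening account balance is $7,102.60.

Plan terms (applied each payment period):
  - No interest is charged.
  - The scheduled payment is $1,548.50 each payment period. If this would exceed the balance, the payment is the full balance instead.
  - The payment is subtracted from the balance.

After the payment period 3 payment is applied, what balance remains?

$2,457.10

Payment period 1: opening $7,102.60; payment $1,548.50; balance $5,554.10
Payment period 2: opening $5,554.10; payment $1,548.50; balance $4,005.60
Payment period 3: opening $4,005.60; payment $1,548.50; balance $2,457.10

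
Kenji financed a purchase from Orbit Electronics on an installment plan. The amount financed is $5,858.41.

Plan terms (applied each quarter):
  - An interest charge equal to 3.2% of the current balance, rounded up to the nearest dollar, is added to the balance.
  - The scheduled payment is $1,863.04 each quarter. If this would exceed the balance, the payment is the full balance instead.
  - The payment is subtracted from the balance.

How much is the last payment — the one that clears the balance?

$692.29

# | Opening | Interest | Payment | End bal
1 | $5,858.41 | $188.00 | $1,863.04 | $4,183.37
2 | $4,183.37 | $134.00 | $1,863.04 | $2,454.33
3 | $2,454.33 | $79.00 | $1,863.04 | $670.29
4 | $670.29 | $22.00 | $692.29 | $0.00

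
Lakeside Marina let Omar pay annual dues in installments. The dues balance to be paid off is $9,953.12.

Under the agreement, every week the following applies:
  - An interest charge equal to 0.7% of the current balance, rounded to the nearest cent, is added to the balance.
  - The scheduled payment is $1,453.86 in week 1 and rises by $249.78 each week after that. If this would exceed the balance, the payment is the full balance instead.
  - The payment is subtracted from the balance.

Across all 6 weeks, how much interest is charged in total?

$236.17

# | Opening | Interest | Payment | End bal
1 | $9,953.12 | $69.67 | $1,453.86 | $8,568.93
2 | $8,568.93 | $59.98 | $1,703.64 | $6,925.27
3 | $6,925.27 | $48.48 | $1,953.42 | $5,020.33
4 | $5,020.33 | $35.14 | $2,203.20 | $2,852.27
5 | $2,852.27 | $19.97 | $2,452.98 | $419.26
6 | $419.26 | $2.93 | $422.19 | $0.00
Total interest: $69.67 + $59.98 + $48.48 + $35.14 + $19.97 + $2.93 = $236.17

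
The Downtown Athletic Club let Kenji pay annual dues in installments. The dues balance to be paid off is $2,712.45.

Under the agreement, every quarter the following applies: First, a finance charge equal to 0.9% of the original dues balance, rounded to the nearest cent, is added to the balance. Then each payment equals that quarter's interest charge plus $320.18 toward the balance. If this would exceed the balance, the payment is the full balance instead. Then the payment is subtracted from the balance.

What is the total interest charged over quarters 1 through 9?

$219.69

Quarter 1: opening $2,712.45; interest $24.41 → $2,736.86; payment $344.59; balance $2,392.27
Quarter 2: opening $2,392.27; interest $24.41 → $2,416.68; payment $344.59; balance $2,072.09
Quarter 3: opening $2,072.09; interest $24.41 → $2,096.50; payment $344.59; balance $1,751.91
Quarter 4: opening $1,751.91; interest $24.41 → $1,776.32; payment $344.59; balance $1,431.73
Quarter 5: opening $1,431.73; interest $24.41 → $1,456.14; payment $344.59; balance $1,111.55
Quarter 6: opening $1,111.55; interest $24.41 → $1,135.96; payment $344.59; balance $791.37
Quarter 7: opening $791.37; interest $24.41 → $815.78; payment $344.59; balance $471.19
Quarter 8: opening $471.19; interest $24.41 → $495.60; payment $344.59; balance $151.01
Quarter 9: opening $151.01; interest $24.41 → $175.42; payment $175.42; balance $0.00
Total interest: $24.41 + $24.41 + $24.41 + $24.41 + $24.41 + $24.41 + $24.41 + $24.41 + $24.41 = $219.69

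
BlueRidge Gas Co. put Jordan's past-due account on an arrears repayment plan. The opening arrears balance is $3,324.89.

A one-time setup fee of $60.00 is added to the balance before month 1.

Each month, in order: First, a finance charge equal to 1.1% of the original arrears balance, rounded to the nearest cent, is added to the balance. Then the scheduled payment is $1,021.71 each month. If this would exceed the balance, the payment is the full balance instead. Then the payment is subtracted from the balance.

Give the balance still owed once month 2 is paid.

Month 1: $3,384.89 +$36.57 interest = $3,421.46; pay $1,021.71 → $2,399.75
Month 2: $2,399.75 +$36.57 interest = $2,436.32; pay $1,021.71 → $1,414.61

$1,414.61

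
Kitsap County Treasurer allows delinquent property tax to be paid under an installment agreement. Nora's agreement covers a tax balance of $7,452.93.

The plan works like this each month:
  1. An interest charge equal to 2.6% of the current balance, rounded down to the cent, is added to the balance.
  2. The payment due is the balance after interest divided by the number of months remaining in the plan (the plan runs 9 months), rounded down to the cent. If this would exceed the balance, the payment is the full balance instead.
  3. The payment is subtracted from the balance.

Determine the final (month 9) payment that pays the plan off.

Month 1: opening $7,452.93; interest $193.77 → $7,646.70; payment $849.63; balance $6,797.07
Month 2: opening $6,797.07; interest $176.72 → $6,973.79; payment $871.72; balance $6,102.07
Month 3: opening $6,102.07; interest $158.65 → $6,260.72; payment $894.38; balance $5,366.34
Month 4: opening $5,366.34; interest $139.52 → $5,505.86; payment $917.64; balance $4,588.22
Month 5: opening $4,588.22; interest $119.29 → $4,707.51; payment $941.50; balance $3,766.01
Month 6: opening $3,766.01; interest $97.91 → $3,863.92; payment $965.98; balance $2,897.94
Month 7: opening $2,897.94; interest $75.34 → $2,973.28; payment $991.09; balance $1,982.19
Month 8: opening $1,982.19; interest $51.53 → $2,033.72; payment $1,016.86; balance $1,016.86
Month 9: opening $1,016.86; interest $26.43 → $1,043.29; payment $1,043.29; balance $0.00

$1,043.29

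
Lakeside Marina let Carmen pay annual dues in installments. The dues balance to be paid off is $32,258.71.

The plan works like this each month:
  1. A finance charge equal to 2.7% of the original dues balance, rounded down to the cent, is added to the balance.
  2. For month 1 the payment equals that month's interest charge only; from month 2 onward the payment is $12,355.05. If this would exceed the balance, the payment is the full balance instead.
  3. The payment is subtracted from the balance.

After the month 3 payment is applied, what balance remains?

$9,290.57

Month 1: opening $32,258.71; interest $870.98 → $33,129.69; payment $870.98; balance $32,258.71
Month 2: opening $32,258.71; interest $870.98 → $33,129.69; payment $12,355.05; balance $20,774.64
Month 3: opening $20,774.64; interest $870.98 → $21,645.62; payment $12,355.05; balance $9,290.57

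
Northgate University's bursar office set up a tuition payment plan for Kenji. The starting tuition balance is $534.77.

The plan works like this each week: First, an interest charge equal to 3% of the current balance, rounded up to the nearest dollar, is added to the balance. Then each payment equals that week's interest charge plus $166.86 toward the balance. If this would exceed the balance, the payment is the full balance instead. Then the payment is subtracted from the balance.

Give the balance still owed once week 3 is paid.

Week 1: opening $534.77; interest $17.00 → $551.77; payment $183.86; balance $367.91
Week 2: opening $367.91; interest $12.00 → $379.91; payment $178.86; balance $201.05
Week 3: opening $201.05; interest $7.00 → $208.05; payment $173.86; balance $34.19

$34.19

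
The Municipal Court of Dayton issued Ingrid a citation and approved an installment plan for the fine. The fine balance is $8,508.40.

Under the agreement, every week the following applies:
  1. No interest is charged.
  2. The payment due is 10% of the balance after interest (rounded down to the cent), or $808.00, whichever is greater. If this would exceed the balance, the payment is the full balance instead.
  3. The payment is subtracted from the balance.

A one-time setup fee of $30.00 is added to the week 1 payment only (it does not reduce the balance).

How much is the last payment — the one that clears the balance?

$385.56

Week 1: opening $8,508.40; payment $850.84 (+ $30.00 fee); balance $7,657.56
Week 2: opening $7,657.56; payment $808.00; balance $6,849.56
Week 3: opening $6,849.56; payment $808.00; balance $6,041.56
Week 4: opening $6,041.56; payment $808.00; balance $5,233.56
Week 5: opening $5,233.56; payment $808.00; balance $4,425.56
Week 6: opening $4,425.56; payment $808.00; balance $3,617.56
Week 7: opening $3,617.56; payment $808.00; balance $2,809.56
Week 8: opening $2,809.56; payment $808.00; balance $2,001.56
Week 9: opening $2,001.56; payment $808.00; balance $1,193.56
Week 10: opening $1,193.56; payment $808.00; balance $385.56
Week 11: opening $385.56; payment $385.56; balance $0.00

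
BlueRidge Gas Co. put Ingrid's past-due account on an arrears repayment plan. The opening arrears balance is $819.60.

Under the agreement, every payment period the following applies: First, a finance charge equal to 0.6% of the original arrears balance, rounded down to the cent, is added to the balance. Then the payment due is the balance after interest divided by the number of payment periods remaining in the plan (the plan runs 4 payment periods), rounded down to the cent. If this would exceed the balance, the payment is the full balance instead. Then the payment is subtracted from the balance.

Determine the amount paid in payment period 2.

$207.76

Payment period 1: opening $819.60; interest $4.91 → $824.51; payment $206.12; balance $618.39
Payment period 2: opening $618.39; interest $4.91 → $623.30; payment $207.76; balance $415.54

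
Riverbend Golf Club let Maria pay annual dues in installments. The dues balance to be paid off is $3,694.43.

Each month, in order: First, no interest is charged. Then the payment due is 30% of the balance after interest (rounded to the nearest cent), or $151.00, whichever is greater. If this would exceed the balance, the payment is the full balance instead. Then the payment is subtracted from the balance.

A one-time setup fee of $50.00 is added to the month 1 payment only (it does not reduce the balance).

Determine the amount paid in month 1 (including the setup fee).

$1,158.33

Month 1: $3,694.43 − $1,108.33 (+ $50.00 fee) → $2,586.10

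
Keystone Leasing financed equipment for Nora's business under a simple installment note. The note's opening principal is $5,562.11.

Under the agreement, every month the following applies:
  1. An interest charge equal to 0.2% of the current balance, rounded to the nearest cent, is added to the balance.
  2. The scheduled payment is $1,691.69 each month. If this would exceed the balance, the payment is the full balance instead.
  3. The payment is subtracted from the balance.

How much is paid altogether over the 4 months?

$5,586.41

Month 1: $5,562.11 +$11.12 interest = $5,573.23; pay $1,691.69 → $3,881.54
Month 2: $3,881.54 +$7.76 interest = $3,889.30; pay $1,691.69 → $2,197.61
Month 3: $2,197.61 +$4.40 interest = $2,202.01; pay $1,691.69 → $510.32
Month 4: $510.32 +$1.02 interest = $511.34; pay $511.34 → $0.00
Total paid: $5,586.41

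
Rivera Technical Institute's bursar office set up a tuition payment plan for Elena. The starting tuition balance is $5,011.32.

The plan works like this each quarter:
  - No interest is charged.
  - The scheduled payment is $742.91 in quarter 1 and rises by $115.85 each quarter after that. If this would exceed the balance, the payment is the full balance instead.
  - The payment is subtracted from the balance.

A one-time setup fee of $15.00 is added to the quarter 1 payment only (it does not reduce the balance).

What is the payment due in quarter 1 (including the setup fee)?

# | Opening | Payment | Fee | End bal
1 | $5,011.32 | $742.91 | $15.00 | $4,268.41

$757.91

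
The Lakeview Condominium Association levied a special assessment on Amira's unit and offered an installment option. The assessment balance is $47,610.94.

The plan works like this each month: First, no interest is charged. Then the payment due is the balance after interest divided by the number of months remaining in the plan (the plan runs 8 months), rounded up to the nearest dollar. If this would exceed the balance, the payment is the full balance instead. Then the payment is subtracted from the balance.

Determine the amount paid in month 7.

$5,951.00

Month 1: $47,610.94 − $5,952.00 → $41,658.94
Month 2: $41,658.94 − $5,952.00 → $35,706.94
Month 3: $35,706.94 − $5,952.00 → $29,754.94
Month 4: $29,754.94 − $5,951.00 → $23,803.94
Month 5: $23,803.94 − $5,951.00 → $17,852.94
Month 6: $17,852.94 − $5,951.00 → $11,901.94
Month 7: $11,901.94 − $5,951.00 → $5,950.94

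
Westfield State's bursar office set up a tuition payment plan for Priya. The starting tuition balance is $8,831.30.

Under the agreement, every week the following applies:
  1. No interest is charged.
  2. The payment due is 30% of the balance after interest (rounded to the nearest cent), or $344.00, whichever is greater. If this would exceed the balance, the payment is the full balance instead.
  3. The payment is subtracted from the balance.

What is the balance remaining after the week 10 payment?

# | Opening | Payment | End bal
1 | $8,831.30 | $2,649.39 | $6,181.91
2 | $6,181.91 | $1,854.57 | $4,327.34
3 | $4,327.34 | $1,298.20 | $3,029.14
4 | $3,029.14 | $908.74 | $2,120.40
5 | $2,120.40 | $636.12 | $1,484.28
6 | $1,484.28 | $445.28 | $1,039.00
7 | $1,039.00 | $344.00 | $695.00
8 | $695.00 | $344.00 | $351.00
9 | $351.00 | $344.00 | $7.00
10 | $7.00 | $7.00 | $0.00

$0.00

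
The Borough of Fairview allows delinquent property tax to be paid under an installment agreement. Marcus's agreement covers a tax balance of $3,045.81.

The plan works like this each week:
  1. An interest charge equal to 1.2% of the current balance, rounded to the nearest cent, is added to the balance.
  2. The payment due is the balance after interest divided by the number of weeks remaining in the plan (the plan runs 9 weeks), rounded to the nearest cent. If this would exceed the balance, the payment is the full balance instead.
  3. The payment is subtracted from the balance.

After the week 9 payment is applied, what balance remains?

$0.00

# | Opening | Interest | Payment | End bal
1 | $3,045.81 | $36.55 | $342.48 | $2,739.88
2 | $2,739.88 | $32.88 | $346.60 | $2,426.16
3 | $2,426.16 | $29.11 | $350.75 | $2,104.52
4 | $2,104.52 | $25.25 | $354.96 | $1,774.81
5 | $1,774.81 | $21.30 | $359.22 | $1,436.89
6 | $1,436.89 | $17.24 | $363.53 | $1,090.60
7 | $1,090.60 | $13.09 | $367.90 | $735.79
8 | $735.79 | $8.83 | $372.31 | $372.31
9 | $372.31 | $4.47 | $376.78 | $0.00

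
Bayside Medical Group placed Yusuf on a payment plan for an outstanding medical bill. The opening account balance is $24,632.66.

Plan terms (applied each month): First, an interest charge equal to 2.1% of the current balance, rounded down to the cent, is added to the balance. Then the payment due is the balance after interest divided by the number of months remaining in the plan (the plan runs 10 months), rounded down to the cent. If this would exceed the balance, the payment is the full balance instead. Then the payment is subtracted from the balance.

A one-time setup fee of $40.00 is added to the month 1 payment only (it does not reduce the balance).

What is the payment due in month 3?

$2,621.73

Month 1: $24,632.66 +$517.28 interest = $25,149.94; pay $2,514.99 (+ $40.00 fee) → $22,634.95
Month 2: $22,634.95 +$475.33 interest = $23,110.28; pay $2,567.80 → $20,542.48
Month 3: $20,542.48 +$431.39 interest = $20,973.87; pay $2,621.73 → $18,352.14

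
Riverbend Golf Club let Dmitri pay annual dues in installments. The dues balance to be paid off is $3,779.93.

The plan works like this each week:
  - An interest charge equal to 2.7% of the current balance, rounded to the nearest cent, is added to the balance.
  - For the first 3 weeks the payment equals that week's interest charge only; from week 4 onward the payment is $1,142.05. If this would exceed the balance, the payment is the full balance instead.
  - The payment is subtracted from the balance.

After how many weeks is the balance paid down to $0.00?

7

Week 1: $3,779.93 +$102.06 interest = $3,881.99; pay $102.06 → $3,779.93
Week 2: $3,779.93 +$102.06 interest = $3,881.99; pay $102.06 → $3,779.93
Week 3: $3,779.93 +$102.06 interest = $3,881.99; pay $102.06 → $3,779.93
Week 4: $3,779.93 +$102.06 interest = $3,881.99; pay $1,142.05 → $2,739.94
Week 5: $2,739.94 +$73.98 interest = $2,813.92; pay $1,142.05 → $1,671.87
Week 6: $1,671.87 +$45.14 interest = $1,717.01; pay $1,142.05 → $574.96
Week 7: $574.96 +$15.52 interest = $590.48; pay $590.48 → $0.00
Balance reaches $0.00 in week 7.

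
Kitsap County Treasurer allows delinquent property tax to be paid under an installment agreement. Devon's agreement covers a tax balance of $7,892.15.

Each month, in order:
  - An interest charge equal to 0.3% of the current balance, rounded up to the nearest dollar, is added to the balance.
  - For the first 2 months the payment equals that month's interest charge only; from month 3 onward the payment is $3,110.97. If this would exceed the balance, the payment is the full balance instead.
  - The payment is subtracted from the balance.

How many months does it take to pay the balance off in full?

5

# | Opening | Interest | Payment | End bal
1 | $7,892.15 | $24.00 | $24.00 | $7,892.15
2 | $7,892.15 | $24.00 | $24.00 | $7,892.15
3 | $7,892.15 | $24.00 | $3,110.97 | $4,805.18
4 | $4,805.18 | $15.00 | $3,110.97 | $1,709.21
5 | $1,709.21 | $6.00 | $1,715.21 | $0.00
Balance reaches $0.00 in month 5.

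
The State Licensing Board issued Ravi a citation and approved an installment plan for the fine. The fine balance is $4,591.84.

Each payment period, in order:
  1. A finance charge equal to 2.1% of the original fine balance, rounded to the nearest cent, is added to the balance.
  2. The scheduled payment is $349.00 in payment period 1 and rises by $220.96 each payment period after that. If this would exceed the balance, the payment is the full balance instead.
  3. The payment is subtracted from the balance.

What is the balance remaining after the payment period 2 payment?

Payment period 1: opening $4,591.84; interest $96.43 → $4,688.27; payment $349.00; balance $4,339.27
Payment period 2: opening $4,339.27; interest $96.43 → $4,435.70; payment $569.96; balance $3,865.74

$3,865.74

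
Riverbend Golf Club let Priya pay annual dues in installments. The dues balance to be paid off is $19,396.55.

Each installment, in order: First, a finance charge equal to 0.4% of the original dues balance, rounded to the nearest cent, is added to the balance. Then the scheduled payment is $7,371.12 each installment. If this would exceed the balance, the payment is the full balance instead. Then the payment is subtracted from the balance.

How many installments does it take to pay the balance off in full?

3

# | Opening | Interest | Payment | End bal
1 | $19,396.55 | $77.59 | $7,371.12 | $12,103.02
2 | $12,103.02 | $77.59 | $7,371.12 | $4,809.49
3 | $4,809.49 | $77.59 | $4,887.08 | $0.00
Balance reaches $0.00 in installment 3.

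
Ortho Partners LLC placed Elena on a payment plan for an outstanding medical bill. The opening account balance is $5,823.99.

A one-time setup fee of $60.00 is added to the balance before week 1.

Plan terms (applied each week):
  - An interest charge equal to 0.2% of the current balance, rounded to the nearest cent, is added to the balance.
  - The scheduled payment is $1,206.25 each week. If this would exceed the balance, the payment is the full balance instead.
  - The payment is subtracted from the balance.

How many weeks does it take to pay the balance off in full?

Week 1: $5,883.99 +$11.77 interest = $5,895.76; pay $1,206.25 → $4,689.51
Week 2: $4,689.51 +$9.38 interest = $4,698.89; pay $1,206.25 → $3,492.64
Week 3: $3,492.64 +$6.99 interest = $3,499.63; pay $1,206.25 → $2,293.38
Week 4: $2,293.38 +$4.59 interest = $2,297.97; pay $1,206.25 → $1,091.72
Week 5: $1,091.72 +$2.18 interest = $1,093.90; pay $1,093.90 → $0.00
Balance reaches $0.00 in week 5.

5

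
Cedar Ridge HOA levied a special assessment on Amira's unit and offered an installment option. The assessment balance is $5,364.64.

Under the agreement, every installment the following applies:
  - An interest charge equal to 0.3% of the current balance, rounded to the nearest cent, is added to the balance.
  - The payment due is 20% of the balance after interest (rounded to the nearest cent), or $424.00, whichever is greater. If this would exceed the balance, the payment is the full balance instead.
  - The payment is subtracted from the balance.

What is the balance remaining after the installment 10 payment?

$0.00

Installment 1: $5,364.64 +$16.09 interest = $5,380.73; pay $1,076.15 → $4,304.58
Installment 2: $4,304.58 +$12.91 interest = $4,317.49; pay $863.50 → $3,453.99
Installment 3: $3,453.99 +$10.36 interest = $3,464.35; pay $692.87 → $2,771.48
Installment 4: $2,771.48 +$8.31 interest = $2,779.79; pay $555.96 → $2,223.83
Installment 5: $2,223.83 +$6.67 interest = $2,230.50; pay $446.10 → $1,784.40
Installment 6: $1,784.40 +$5.35 interest = $1,789.75; pay $424.00 → $1,365.75
Installment 7: $1,365.75 +$4.10 interest = $1,369.85; pay $424.00 → $945.85
Installment 8: $945.85 +$2.84 interest = $948.69; pay $424.00 → $524.69
Installment 9: $524.69 +$1.57 interest = $526.26; pay $424.00 → $102.26
Installment 10: $102.26 +$0.31 interest = $102.57; pay $102.57 → $0.00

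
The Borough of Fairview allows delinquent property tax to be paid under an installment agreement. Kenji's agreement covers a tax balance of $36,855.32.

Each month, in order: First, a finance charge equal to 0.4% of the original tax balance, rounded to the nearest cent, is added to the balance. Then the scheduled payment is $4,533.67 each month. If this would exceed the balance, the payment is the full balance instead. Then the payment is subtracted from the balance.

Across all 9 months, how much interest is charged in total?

$1,326.78

# | Opening | Interest | Payment | End bal
1 | $36,855.32 | $147.42 | $4,533.67 | $32,469.07
2 | $32,469.07 | $147.42 | $4,533.67 | $28,082.82
3 | $28,082.82 | $147.42 | $4,533.67 | $23,696.57
4 | $23,696.57 | $147.42 | $4,533.67 | $19,310.32
5 | $19,310.32 | $147.42 | $4,533.67 | $14,924.07
6 | $14,924.07 | $147.42 | $4,533.67 | $10,537.82
7 | $10,537.82 | $147.42 | $4,533.67 | $6,151.57
8 | $6,151.57 | $147.42 | $4,533.67 | $1,765.32
9 | $1,765.32 | $147.42 | $1,912.74 | $0.00
Total interest: $147.42 + $147.42 + $147.42 + $147.42 + $147.42 + $147.42 + $147.42 + $147.42 + $147.42 = $1,326.78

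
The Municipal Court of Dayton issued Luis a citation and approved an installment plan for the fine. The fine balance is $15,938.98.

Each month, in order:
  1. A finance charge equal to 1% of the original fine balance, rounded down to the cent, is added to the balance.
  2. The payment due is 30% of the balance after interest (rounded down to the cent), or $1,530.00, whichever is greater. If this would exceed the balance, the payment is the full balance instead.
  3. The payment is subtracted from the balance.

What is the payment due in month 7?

$1,527.70

Month 1: opening $15,938.98; interest $159.38 → $16,098.36; payment $4,829.50; balance $11,268.86
Month 2: opening $11,268.86; interest $159.38 → $11,428.24; payment $3,428.47; balance $7,999.77
Month 3: opening $7,999.77; interest $159.38 → $8,159.15; payment $2,447.74; balance $5,711.41
Month 4: opening $5,711.41; interest $159.38 → $5,870.79; payment $1,761.23; balance $4,109.56
Month 5: opening $4,109.56; interest $159.38 → $4,268.94; payment $1,530.00; balance $2,738.94
Month 6: opening $2,738.94; interest $159.38 → $2,898.32; payment $1,530.00; balance $1,368.32
Month 7: opening $1,368.32; interest $159.38 → $1,527.70; payment $1,527.70; balance $0.00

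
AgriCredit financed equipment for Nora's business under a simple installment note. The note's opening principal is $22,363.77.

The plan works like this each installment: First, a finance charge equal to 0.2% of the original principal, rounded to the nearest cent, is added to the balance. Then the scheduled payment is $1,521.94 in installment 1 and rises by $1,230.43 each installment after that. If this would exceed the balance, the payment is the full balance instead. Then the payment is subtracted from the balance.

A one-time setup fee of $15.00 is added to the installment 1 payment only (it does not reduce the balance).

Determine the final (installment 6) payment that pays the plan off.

Installment 1: opening $22,363.77; interest $44.73 → $22,408.50; payment $1,521.94 (+ $15.00 fee); balance $20,886.56
Installment 2: opening $20,886.56; interest $44.73 → $20,931.29; payment $2,752.37; balance $18,178.92
Installment 3: opening $18,178.92; interest $44.73 → $18,223.65; payment $3,982.80; balance $14,240.85
Installment 4: opening $14,240.85; interest $44.73 → $14,285.58; payment $5,213.23; balance $9,072.35
Installment 5: opening $9,072.35; interest $44.73 → $9,117.08; payment $6,443.66; balance $2,673.42
Installment 6: opening $2,673.42; interest $44.73 → $2,718.15; payment $2,718.15; balance $0.00

$2,718.15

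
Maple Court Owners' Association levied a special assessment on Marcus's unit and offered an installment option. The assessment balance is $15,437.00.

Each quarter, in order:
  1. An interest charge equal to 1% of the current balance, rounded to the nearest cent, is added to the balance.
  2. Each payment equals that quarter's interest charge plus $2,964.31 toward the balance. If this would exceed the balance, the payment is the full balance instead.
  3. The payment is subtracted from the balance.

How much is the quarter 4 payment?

$3,029.75

Quarter 1: opening $15,437.00; interest $154.37 → $15,591.37; payment $3,118.68; balance $12,472.69
Quarter 2: opening $12,472.69; interest $124.73 → $12,597.42; payment $3,089.04; balance $9,508.38
Quarter 3: opening $9,508.38; interest $95.08 → $9,603.46; payment $3,059.39; balance $6,544.07
Quarter 4: opening $6,544.07; interest $65.44 → $6,609.51; payment $3,029.75; balance $3,579.76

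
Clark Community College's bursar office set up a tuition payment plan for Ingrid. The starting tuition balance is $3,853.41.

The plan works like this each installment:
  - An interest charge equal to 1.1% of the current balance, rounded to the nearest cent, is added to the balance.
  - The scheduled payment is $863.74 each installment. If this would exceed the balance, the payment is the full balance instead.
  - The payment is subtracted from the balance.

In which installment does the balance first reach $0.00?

# | Opening | Interest | Payment | End bal
1 | $3,853.41 | $42.39 | $863.74 | $3,032.06
2 | $3,032.06 | $33.35 | $863.74 | $2,201.67
3 | $2,201.67 | $24.22 | $863.74 | $1,362.15
4 | $1,362.15 | $14.98 | $863.74 | $513.39
5 | $513.39 | $5.65 | $519.04 | $0.00
Balance reaches $0.00 in installment 5.

5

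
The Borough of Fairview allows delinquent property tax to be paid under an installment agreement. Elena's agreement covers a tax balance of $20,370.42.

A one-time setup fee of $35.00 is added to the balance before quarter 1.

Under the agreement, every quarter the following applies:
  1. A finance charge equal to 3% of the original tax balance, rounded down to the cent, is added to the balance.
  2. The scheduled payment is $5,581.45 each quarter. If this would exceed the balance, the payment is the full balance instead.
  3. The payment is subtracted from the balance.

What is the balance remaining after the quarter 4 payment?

$524.06

# | Opening | Interest | Payment | End bal
1 | $20,405.42 | $611.11 | $5,581.45 | $15,435.08
2 | $15,435.08 | $611.11 | $5,581.45 | $10,464.74
3 | $10,464.74 | $611.11 | $5,581.45 | $5,494.40
4 | $5,494.40 | $611.11 | $5,581.45 | $524.06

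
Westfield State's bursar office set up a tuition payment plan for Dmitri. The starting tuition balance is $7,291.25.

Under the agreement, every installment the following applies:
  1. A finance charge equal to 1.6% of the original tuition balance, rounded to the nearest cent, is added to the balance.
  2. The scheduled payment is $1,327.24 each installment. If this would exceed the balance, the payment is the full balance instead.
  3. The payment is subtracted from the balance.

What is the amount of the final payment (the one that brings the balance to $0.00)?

# | Opening | Interest | Payment | End bal
1 | $7,291.25 | $116.66 | $1,327.24 | $6,080.67
2 | $6,080.67 | $116.66 | $1,327.24 | $4,870.09
3 | $4,870.09 | $116.66 | $1,327.24 | $3,659.51
4 | $3,659.51 | $116.66 | $1,327.24 | $2,448.93
5 | $2,448.93 | $116.66 | $1,327.24 | $1,238.35
6 | $1,238.35 | $116.66 | $1,327.24 | $27.77
7 | $27.77 | $116.66 | $144.43 | $0.00

$144.43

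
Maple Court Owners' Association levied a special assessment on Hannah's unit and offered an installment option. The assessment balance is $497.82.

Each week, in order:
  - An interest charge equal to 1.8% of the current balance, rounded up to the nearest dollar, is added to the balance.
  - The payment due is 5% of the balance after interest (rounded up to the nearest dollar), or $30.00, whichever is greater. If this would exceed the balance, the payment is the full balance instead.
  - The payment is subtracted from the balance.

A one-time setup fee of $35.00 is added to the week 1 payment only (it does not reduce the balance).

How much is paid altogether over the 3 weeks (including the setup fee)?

Week 1: opening $497.82; interest $9.00 → $506.82; payment $30.00 (+ $35.00 fee); balance $476.82
Week 2: opening $476.82; interest $9.00 → $485.82; payment $30.00; balance $455.82
Week 3: opening $455.82; interest $9.00 → $464.82; payment $30.00; balance $434.82
Total paid: $125.00

$125.00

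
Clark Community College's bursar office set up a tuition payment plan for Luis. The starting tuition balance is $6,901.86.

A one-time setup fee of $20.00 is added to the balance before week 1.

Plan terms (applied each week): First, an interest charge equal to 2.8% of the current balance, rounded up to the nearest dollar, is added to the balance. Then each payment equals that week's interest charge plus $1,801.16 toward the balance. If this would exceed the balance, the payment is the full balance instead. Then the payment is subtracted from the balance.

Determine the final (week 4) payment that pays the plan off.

Week 1: $6,921.86 +$194.00 interest = $7,115.86; pay $1,995.16 → $5,120.70
Week 2: $5,120.70 +$144.00 interest = $5,264.70; pay $1,945.16 → $3,319.54
Week 3: $3,319.54 +$93.00 interest = $3,412.54; pay $1,894.16 → $1,518.38
Week 4: $1,518.38 +$43.00 interest = $1,561.38; pay $1,561.38 → $0.00

$1,561.38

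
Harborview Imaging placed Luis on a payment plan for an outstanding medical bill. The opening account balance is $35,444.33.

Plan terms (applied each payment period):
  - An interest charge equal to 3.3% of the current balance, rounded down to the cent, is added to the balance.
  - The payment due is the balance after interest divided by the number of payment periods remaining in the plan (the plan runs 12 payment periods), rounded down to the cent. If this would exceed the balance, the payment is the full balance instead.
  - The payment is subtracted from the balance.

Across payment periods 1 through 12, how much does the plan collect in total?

Payment period 1: opening $35,444.33; interest $1,169.66 → $36,613.99; payment $3,051.16; balance $33,562.83
Payment period 2: opening $33,562.83; interest $1,107.57 → $34,670.40; payment $3,151.85; balance $31,518.55
Payment period 3: opening $31,518.55; interest $1,040.11 → $32,558.66; payment $3,255.86; balance $29,302.80
Payment period 4: opening $29,302.80; interest $966.99 → $30,269.79; payment $3,363.31; balance $26,906.48
Payment period 5: opening $26,906.48; interest $887.91 → $27,794.39; payment $3,474.29; balance $24,320.10
Payment period 6: opening $24,320.10; interest $802.56 → $25,122.66; payment $3,588.95; balance $21,533.71
Payment period 7: opening $21,533.71; interest $710.61 → $22,244.32; payment $3,707.38; balance $18,536.94
Payment period 8: opening $18,536.94; interest $611.71 → $19,148.65; payment $3,829.73; balance $15,318.92
Payment period 9: opening $15,318.92; interest $505.52 → $15,824.44; payment $3,956.11; balance $11,868.33
Payment period 10: opening $11,868.33; interest $391.65 → $12,259.98; payment $4,086.66; balance $8,173.32
Payment period 11: opening $8,173.32; interest $269.71 → $8,443.03; payment $4,221.51; balance $4,221.52
Payment period 12: opening $4,221.52; interest $139.31 → $4,360.83; payment $4,360.83; balance $0.00
Total paid: $44,047.64

$44,047.64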